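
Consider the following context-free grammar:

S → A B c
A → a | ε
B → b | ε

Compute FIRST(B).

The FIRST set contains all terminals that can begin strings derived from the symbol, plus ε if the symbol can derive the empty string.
B → b contributes b; B → ε makes B nullable, contributing ε. FIRST(B) = {b, ε}.

Final answer: {b, ε}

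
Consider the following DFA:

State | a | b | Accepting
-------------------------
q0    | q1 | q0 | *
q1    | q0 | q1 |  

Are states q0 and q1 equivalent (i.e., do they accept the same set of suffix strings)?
Try the suffix ε (the empty string).
From q0: q0 — accepting.
From q1: q1 — not accepting.
The two states disagree on this suffix, so they are not equivalent.

Final answer: No. Distinguishing string: ε (the empty string) - accepted from q0 but not from q1.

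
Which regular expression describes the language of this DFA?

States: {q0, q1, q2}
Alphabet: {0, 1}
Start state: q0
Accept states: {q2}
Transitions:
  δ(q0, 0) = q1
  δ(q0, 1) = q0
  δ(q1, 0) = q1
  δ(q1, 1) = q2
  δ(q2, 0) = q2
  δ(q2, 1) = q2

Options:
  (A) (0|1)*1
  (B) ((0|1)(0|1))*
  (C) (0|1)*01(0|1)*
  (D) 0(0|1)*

Testing sample strings against the DFA:
  '01' -> accepted
  '10' -> rejected
  '011' -> accepted
  '0000' -> rejected
Checking each option for a counterexample:
  (A) (0|1)*1: '1' is rejected by the DFA but matches the regex → eliminated
  (B) ((0|1)(0|1))*: ε is rejected by the DFA but matches the regex → eliminated
  (C) (0|1)*01(0|1)*: agrees with the DFA on all strings of length ≤ 4
  (D) 0(0|1)*: '0' is rejected by the DFA but matches the regex → eliminated
Only (C) (0|1)*01(0|1)* is consistent with the DFA.

Final answer: (C) (0|1)*01(0|1)*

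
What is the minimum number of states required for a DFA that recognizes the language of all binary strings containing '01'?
Language: binary strings containing '01'
Lower bound (Myhill–Nerode): the prefixes ε, 0, 01 are pairwise distinguishable:
  ε vs 01: suffix ε distinguishes them (ε is rejected, 01 is accepted)
  0 vs 01: suffix ε distinguishes them (0 is rejected, 01 is accepted)
  ε vs 0: suffix 1 distinguishes them (ε·1 = 1 is rejected, 0·1 = 01 is accepted)
So any DFA needs at least 3 states.
Upper bound: a DFA with 3 states exists (one state per class above: 'no progress', 'last symbol 0', and 'seen 01' (accepting sink)).
Minimum states: 3

Final answer: 3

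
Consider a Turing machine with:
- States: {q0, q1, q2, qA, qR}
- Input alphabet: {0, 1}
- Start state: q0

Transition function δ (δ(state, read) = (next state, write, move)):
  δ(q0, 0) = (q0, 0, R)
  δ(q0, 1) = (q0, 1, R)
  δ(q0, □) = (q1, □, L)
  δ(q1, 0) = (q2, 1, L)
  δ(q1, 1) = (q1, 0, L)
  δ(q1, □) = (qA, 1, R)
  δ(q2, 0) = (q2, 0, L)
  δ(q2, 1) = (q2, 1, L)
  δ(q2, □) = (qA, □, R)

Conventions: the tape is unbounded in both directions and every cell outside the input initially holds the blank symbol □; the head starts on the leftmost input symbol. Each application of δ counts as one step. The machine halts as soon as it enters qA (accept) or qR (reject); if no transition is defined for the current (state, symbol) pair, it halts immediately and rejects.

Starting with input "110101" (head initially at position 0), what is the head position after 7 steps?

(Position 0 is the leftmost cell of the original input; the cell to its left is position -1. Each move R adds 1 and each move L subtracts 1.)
Step 0: [q0]110101 (head at position 0)
Step 1: δ(q0, 1) = (q0, 1, R)  ⊢  1[q0]10101 (head at position 1)
Step 2: δ(q0, 1) = (q0, 1, R)  ⊢  11[q0]0101 (head at position 2)
Step 3: δ(q0, 0) = (q0, 0, R)  ⊢  110[q0]101 (head at position 3)
Step 4: δ(q0, 1) = (q0, 1, R)  ⊢  1101[q0]01 (head at position 4)
Step 5: δ(q0, 0) = (q0, 0, R)  ⊢  11010[q0]1 (head at position 5)
Step 6: δ(q0, 1) = (q0, 1, R)  ⊢  110101[q0]□ (head at position 6)
Step 7: δ(q0, □) = (q1, □, L)  ⊢  11010[q1]1□ (head at position 5)
Head position after 7 steps: 5

Final answer: Position 5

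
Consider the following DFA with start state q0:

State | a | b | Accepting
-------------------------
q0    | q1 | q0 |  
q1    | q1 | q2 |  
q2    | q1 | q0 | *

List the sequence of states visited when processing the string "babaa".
q0 → q0 → q1 → q2 → q1 → q1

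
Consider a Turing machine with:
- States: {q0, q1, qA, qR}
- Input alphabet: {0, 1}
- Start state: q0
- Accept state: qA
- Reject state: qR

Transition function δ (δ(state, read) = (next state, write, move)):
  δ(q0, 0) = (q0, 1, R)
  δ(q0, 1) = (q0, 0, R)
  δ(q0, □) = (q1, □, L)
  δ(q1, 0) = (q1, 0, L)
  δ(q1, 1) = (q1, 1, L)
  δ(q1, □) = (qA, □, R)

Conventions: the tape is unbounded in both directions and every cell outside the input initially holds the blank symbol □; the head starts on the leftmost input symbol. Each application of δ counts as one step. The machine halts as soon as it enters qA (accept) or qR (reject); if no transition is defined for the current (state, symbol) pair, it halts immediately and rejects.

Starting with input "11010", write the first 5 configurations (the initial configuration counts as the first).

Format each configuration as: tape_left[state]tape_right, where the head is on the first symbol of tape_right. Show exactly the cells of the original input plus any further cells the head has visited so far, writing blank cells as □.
Step 0: [q0]11010 (head at position 0)
Step 1: δ(q0, 1) = (q0, 0, R)  ⊢  0[q0]1010 (head at position 1)
Step 2: δ(q0, 1) = (q0, 0, R)  ⊢  00[q0]010 (head at position 2)
Step 3: δ(q0, 0) = (q0, 1, R)  ⊢  001[q0]10 (head at position 3)
Step 4: δ(q0, 1) = (q0, 0, R)  ⊢  0010[q0]0 (head at position 4)

Final answer: [q0]11010 ⊢ 0[q0]1010 ⊢ 00[q0]010 ⊢ 001[q0]10 ⊢ 0010[q0]0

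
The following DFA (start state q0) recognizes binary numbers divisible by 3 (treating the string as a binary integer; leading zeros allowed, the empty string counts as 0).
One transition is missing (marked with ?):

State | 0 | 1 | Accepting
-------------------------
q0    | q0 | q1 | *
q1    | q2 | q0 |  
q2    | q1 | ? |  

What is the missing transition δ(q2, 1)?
q2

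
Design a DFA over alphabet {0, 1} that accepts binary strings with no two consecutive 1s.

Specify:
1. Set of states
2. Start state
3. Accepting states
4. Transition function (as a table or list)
One valid DFA (any DFA recognizing the same language is acceptable):
States: {q0, q1, dead}
Start: q0
Accepting: {q0, q1}
Transitions (accepting states marked with *):
State | 0 | 1 | Accepting
-------------------------
q0    | q0 | q1 | *
q1    | q0 | dead | *
dead  | dead | dead |  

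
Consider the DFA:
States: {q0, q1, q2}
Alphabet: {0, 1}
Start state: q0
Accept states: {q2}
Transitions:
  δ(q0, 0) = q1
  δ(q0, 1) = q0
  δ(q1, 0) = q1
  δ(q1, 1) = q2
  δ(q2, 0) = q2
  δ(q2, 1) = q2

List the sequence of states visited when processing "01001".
Starting at q0
Read '0': q0 -> q1
Read '1': q1 -> q2
Read '0': q2 -> q2
Read '0': q2 -> q2
Read '1': q2 -> q2

Final answer: q0 -> q1 -> q2 -> q2 -> q2 -> q2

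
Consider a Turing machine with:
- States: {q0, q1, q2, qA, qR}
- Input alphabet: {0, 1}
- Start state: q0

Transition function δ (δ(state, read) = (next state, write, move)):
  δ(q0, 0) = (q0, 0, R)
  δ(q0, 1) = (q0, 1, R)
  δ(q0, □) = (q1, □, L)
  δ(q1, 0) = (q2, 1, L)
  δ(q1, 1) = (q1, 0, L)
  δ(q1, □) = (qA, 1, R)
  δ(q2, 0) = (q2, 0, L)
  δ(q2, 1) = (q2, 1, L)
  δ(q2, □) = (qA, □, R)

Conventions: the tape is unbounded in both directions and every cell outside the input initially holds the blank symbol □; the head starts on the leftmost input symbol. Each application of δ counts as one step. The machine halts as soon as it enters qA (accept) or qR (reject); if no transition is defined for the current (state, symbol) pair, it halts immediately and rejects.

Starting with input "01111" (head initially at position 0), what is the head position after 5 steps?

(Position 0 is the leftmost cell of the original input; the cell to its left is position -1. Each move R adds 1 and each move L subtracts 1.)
Step 0: [q0]01111 (head at position 0)
Step 1: δ(q0, 0) = (q0, 0, R)  ⊢  0[q0]1111 (head at position 1)
Step 2: δ(q0, 1) = (q0, 1, R)  ⊢  01[q0]111 (head at position 2)
Step 3: δ(q0, 1) = (q0, 1, R)  ⊢  011[q0]11 (head at position 3)
Step 4: δ(q0, 1) = (q0, 1, R)  ⊢  0111[q0]1 (head at position 4)
Step 5: δ(q0, 1) = (q0, 1, R)  ⊢  01111[q0]□ (head at position 5)
Head position after 5 steps: 5

Final answer: Position 5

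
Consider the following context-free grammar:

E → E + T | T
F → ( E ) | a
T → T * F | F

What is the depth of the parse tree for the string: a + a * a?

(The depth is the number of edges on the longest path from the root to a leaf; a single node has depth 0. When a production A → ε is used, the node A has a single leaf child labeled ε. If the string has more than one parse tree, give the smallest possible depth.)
The grammar is unambiguous; the parse tree of a + a * a is:
E → E + T at the root (depth 0).
  Left E (depth 1) → T (2) → F (3) → a (4).
  Right T (depth 1) → T * F; that T (2) → F (3) → a (4); F (2) → a (3).
The longest root-to-leaf paths have 4 edges.
Depth = 4.

Final answer: 4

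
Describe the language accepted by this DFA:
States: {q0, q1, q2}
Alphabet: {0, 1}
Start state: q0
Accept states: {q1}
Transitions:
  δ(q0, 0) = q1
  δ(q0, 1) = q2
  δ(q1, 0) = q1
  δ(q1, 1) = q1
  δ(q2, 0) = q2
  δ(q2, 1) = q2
Analyzing the DFA structure:
Start state: q0
Accept states: {q1}
Interpreting what each state remembers (checking against the transitions):
  q0: nothing has been read yet
  q1: the first symbol was 0
  q2: the first symbol was 1 (trap state)
  δ(q0, 0): in q0 (nothing has been read yet), after reading 0 we have: the first symbol was 0 → q1
  δ(q0, 1): in q0 (nothing has been read yet), after reading 1 we have: the first symbol was 1 (trap state) → q2
  δ(q1, 0): in q1 (the first symbol was 0), after reading 0 we have: the first symbol was 0 → q1
  δ(q1, 1): in q1 (the first symbol was 0), after reading 1 we have: the first symbol was 0 → q1
  δ(q2, 0): in q2 (the first symbol was 1 (trap state)), after reading 0 we have: the first symbol was 1 (trap state) → q2
  δ(q2, 1): in q2 (the first symbol was 1 (trap state)), after reading 1 we have: the first symbol was 1 (trap state) → q2
A string is accepted iff it ends in {q1}, i.e. the first symbol was 0.
Language: All binary strings starting with 0

Final answer: All binary strings starting with 0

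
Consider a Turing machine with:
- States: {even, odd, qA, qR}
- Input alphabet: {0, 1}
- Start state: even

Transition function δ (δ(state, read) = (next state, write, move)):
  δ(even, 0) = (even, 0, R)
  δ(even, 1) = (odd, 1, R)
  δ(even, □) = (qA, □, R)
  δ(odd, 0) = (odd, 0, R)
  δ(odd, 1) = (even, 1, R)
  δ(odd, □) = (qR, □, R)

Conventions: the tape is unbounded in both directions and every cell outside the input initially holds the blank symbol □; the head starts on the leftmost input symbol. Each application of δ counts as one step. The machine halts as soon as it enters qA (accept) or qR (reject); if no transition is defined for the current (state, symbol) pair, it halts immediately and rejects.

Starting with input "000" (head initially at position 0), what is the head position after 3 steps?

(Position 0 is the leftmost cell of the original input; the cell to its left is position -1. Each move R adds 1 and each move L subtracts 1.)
Step 0: [even]000 (head at position 0)
Step 1: δ(even, 0) = (even, 0, R)  ⊢  0[even]00 (head at position 1)
Step 2: δ(even, 0) = (even, 0, R)  ⊢  00[even]0 (head at position 2)
Step 3: δ(even, 0) = (even, 0, R)  ⊢  000[even]□ (head at position 3)
Head position after 3 steps: 3

Final answer: Position 3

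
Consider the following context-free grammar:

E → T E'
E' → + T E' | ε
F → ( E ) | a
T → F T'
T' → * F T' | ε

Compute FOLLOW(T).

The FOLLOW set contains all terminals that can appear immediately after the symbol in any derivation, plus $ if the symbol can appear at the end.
Useful FIRST sets: FIRST(E') = {+, ε}, FIRST(T') = {*, ε} (both E' and T' are nullable).
FOLLOW(E): E is the start symbol → $; E appears in F → ( E ) followed by ')' → FOLLOW(E) = {), $}.
FOLLOW(E'): E' appears at the right end of E → T E' and of E' → + T E', so FOLLOW(E') ⊇ FOLLOW(E) (the second occurrence adds nothing new). FOLLOW(E') = {), $}.
FOLLOW(T): in E → T E' and E' → + T E', T is followed by E': add FIRST(E') minus ε = {+}; since E' is nullable, also add FOLLOW(E) and FOLLOW(E') = {), $}. FOLLOW(T) = {+, ), $}.

Final answer: {$, ), +}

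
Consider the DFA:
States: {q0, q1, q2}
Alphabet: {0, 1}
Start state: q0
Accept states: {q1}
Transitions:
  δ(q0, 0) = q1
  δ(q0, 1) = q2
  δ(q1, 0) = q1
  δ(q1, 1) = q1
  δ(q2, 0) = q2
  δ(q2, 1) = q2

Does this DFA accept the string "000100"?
Processing string "000100":
  q0 --0--> q1
  q1 --0--> q1
  q1 --0--> q1
  q1 --1--> q1
  q1 --0--> q1
  q1 --0--> q1
Final state: q1
Accept states: {q1}
q1 is an accept state, so the string is accepted.

Final answer: Yes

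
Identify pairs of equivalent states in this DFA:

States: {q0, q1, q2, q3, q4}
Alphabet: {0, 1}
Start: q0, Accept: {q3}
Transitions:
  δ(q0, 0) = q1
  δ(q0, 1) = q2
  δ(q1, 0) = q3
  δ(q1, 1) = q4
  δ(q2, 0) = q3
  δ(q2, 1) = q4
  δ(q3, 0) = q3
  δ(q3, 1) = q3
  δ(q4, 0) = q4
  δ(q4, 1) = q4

Using the table-filling algorithm:
Round 0 – mark pairs where exactly one state is accepting: (q0,q3), (q1,q3), (q2,q3), (q3,q4)
Round 1 – newly marked: (q0,q1) [on 0: q1 vs q3, already marked]; (q0,q2) [on 0: q1 vs q3, already marked]; (q1,q4) [on 0: q3 vs q4, already marked]; (q2,q4) [on 0: q3 vs q4, already marked]
Round 2 – newly marked: (q0,q4) [on 0: q1 vs q4, already marked]
No further pairs can be marked.
(q1, q2) unmarked: δ(q1,0)=q3, δ(q2,0)=q3; δ(q1,1)=q4, δ(q2,1)=q4 → equivalent
Equivalent pairs: (q1, q2)

Final answer: Equivalent pairs: (q1, q2)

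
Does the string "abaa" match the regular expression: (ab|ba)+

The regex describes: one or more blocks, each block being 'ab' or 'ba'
No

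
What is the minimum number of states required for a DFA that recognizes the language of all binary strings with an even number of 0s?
Language: binary strings with an even number of 0s
Lower bound (Myhill–Nerode): the prefixes ε, 0 are pairwise distinguishable:
  ε vs 0: suffix ε distinguishes them (ε has zero 0s (accepted), 0 has one 0 (rejected))
So any DFA needs at least 2 states.
Upper bound: a DFA with 2 states exists (one state per class above).
Minimum states: 2

Final answer: 2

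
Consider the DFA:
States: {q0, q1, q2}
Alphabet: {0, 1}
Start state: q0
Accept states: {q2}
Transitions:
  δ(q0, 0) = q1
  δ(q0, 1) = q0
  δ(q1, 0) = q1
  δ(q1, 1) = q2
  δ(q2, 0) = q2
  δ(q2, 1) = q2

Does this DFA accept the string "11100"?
Processing string "11100":
  q0 --1--> q0
  q0 --1--> q0
  q0 --1--> q0
  q0 --0--> q1
  q1 --0--> q1
Final state: q1
Accept states: {q2}
q1 is not an accept state, so the string is rejected.

Final answer: No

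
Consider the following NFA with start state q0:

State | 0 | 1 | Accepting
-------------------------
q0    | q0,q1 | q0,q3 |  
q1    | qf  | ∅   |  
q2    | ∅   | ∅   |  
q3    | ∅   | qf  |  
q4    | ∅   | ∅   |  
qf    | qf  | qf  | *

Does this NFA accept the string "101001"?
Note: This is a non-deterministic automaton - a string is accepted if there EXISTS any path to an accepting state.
Track the set of states the NFA could be in: start {q0}
Read '1': {q0} → {q0, q3}
Read '0': {q0, q3} → {q0, q1}
Read '1': {q0, q1} → {q0, q3}
Read '0': {q0, q3} → {q0, q1}
Read '0': {q0, q1} → {q0, q1, qf}
Read '1': {q0, q1, qf} → {q0, q3, qf}
Final set {q0, q3, qf} contains accepting state(s) {qf} → accepted.

Final answer: Yes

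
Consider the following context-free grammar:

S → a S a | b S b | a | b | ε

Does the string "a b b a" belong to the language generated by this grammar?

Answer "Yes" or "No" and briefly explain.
A derivation exists: S ⇒ a S a ⇒ a b S b a ⇒ a b b a (using S → a S a, S → b S b, then S → ε).

Final answer: Yes - a valid derivation exists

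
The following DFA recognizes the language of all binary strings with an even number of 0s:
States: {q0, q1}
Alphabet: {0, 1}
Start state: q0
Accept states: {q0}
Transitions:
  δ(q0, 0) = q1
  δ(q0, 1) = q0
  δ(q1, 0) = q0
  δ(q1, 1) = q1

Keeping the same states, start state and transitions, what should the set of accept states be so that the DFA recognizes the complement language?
The DFA is complete (every state has a transition on every symbol), so the complement
is recognized by the same DFA with accepting and non-accepting states swapped.
Original accept states: {q0}
Complement accept states = All states - Original accept states
= {q0, q1} - {q0}
= {q1}
Complement language: strings with an ODD number of 0s

Final answer: {q1}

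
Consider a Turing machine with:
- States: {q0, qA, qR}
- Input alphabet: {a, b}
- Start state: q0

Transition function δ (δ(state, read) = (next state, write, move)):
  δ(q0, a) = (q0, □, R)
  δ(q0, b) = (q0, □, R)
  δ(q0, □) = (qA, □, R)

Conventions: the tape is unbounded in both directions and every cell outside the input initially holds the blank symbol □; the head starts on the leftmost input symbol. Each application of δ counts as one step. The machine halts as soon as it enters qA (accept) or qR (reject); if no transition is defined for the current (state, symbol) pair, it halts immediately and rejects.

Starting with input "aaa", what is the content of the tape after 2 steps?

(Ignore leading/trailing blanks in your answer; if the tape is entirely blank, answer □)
Step 0: [q0]aaa (head at position 0)
Step 1: δ(q0, a) = (q0, □, R)  ⊢  □[q0]aa (head at position 1)
Step 2: δ(q0, a) = (q0, □, R)  ⊢  □□[q0]a (head at position 2)
Tape after 2 steps (ignoring surrounding blanks): a

Final answer: Tape: a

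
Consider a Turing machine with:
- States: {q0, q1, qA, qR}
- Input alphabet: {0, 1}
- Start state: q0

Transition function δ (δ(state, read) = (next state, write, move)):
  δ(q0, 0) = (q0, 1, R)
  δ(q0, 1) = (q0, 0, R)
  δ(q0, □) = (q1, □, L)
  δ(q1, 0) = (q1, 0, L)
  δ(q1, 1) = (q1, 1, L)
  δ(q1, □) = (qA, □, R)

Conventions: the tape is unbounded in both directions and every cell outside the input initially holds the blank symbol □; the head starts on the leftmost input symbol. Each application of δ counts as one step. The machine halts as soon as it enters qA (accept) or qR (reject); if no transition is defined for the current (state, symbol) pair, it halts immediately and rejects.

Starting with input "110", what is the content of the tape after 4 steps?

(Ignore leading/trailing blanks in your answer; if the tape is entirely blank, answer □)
Step 0: [q0]110 (head at position 0)
Step 1: δ(q0, 1) = (q0, 0, R)  ⊢  0[q0]10 (head at position 1)
Step 2: δ(q0, 1) = (q0, 0, R)  ⊢  00[q0]0 (head at position 2)
Step 3: δ(q0, 0) = (q0, 1, R)  ⊢  001[q0]□ (head at position 3)
Step 4: δ(q0, □) = (q1, □, L)  ⊢  00[q1]1□ (head at position 2)
Tape after 4 steps (ignoring surrounding blanks): 001

Final answer: Tape: 001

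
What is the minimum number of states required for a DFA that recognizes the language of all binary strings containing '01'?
Language: binary strings containing '01'
Lower bound (Myhill–Nerode): the prefixes ε, 0, 01 are pairwise distinguishable:
  ε vs 01: suffix ε distinguishes them (ε is rejected, 01 is accepted)
  0 vs 01: suffix ε distinguishes them (0 is rejected, 01 is accepted)
  ε vs 0: suffix 1 distinguishes them (ε·1 = 1 is rejected, 0·1 = 01 is accepted)
So any DFA needs at least 3 states.
Upper bound: a DFA with 3 states exists (one state per class above: 'no progress', 'last symbol 0', and 'seen 01' (accepting sink)).
Minimum states: 3

Final answer: 3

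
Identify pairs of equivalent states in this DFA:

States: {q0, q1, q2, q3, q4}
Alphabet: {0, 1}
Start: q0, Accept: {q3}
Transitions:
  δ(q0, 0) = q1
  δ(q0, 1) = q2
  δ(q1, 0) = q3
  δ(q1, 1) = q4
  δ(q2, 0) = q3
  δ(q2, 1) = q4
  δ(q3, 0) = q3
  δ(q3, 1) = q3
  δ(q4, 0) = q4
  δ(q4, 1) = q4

Using the table-filling algorithm:
Round 0 – mark pairs where exactly one state is accepting: (q0,q3), (q1,q3), (q2,q3), (q3,q4)
Round 1 – newly marked: (q0,q1) [on 0: q1 vs q3, already marked]; (q0,q2) [on 0: q1 vs q3, already marked]; (q1,q4) [on 0: q3 vs q4, already marked]; (q2,q4) [on 0: q3 vs q4, already marked]
Round 2 – newly marked: (q0,q4) [on 0: q1 vs q4, already marked]
No further pairs can be marked.
(q1, q2) unmarked: δ(q1,0)=q3, δ(q2,0)=q3; δ(q1,1)=q4, δ(q2,1)=q4 → equivalent
Equivalent pairs: (q1, q2)

Final answer: Equivalent pairs: (q1, q2)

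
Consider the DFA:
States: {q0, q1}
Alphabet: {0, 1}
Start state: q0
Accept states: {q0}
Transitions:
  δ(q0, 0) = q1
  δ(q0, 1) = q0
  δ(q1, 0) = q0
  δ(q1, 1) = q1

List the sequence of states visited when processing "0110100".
Starting at q0
Read '0': q0 -> q1
Read '1': q1 -> q1
Read '1': q1 -> q1
Read '0': q1 -> q0
Read '1': q0 -> q0
Read '0': q0 -> q1
Read '0': q1 -> q0

Final answer: q0 -> q1 -> q1 -> q1 -> q0 -> q0 -> q1 -> q0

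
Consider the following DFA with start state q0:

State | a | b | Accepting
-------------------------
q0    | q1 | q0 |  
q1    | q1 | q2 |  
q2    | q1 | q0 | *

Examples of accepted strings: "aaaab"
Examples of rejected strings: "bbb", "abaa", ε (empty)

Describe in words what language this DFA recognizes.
strings over {a,b} ending with 'ab'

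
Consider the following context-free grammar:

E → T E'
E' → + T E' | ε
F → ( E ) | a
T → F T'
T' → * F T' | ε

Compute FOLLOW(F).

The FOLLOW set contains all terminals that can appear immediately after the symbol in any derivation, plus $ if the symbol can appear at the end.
Useful FIRST sets: FIRST(E') = {+, ε}, FIRST(T') = {*, ε} (both E' and T' are nullable).
FOLLOW(E): E is the start symbol → $; E appears in F → ( E ) followed by ')' → FOLLOW(E) = {), $}.
FOLLOW(E'): E' appears at the right end of E → T E' and of E' → + T E', so FOLLOW(E') ⊇ FOLLOW(E) (the second occurrence adds nothing new). FOLLOW(E') = {), $}.
FOLLOW(T): in E → T E' and E' → + T E', T is followed by E': add FIRST(E') minus ε = {+}; since E' is nullable, also add FOLLOW(E) and FOLLOW(E') = {), $}. FOLLOW(T) = {+, ), $}.
FOLLOW(T'): T' appears at the right end of T → F T' and of T' → * F T', so FOLLOW(T') = FOLLOW(T) = {+, ), $}.
FOLLOW(F): in T → F T' and T' → * F T', F is followed by T': add FIRST(T') minus ε = {*}; since T' is nullable, also add FOLLOW(T) and FOLLOW(T') = {+, ), $}. FOLLOW(F) = {*, +, ), $}.

Final answer: {$, ), *, +}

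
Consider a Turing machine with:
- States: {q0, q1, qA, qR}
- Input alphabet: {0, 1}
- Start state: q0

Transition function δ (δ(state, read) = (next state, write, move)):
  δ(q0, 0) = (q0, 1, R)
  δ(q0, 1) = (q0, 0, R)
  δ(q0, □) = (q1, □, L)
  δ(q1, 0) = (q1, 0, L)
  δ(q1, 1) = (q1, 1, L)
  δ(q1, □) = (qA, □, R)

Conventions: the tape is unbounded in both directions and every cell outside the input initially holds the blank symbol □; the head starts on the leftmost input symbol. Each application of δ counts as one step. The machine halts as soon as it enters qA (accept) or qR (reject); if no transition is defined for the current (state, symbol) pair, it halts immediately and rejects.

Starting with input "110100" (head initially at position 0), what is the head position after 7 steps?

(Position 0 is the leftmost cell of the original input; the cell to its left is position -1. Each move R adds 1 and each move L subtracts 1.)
Step 0: [q0]110100 (head at position 0)
Step 1: δ(q0, 1) = (q0, 0, R)  ⊢  0[q0]10100 (head at position 1)
Step 2: δ(q0, 1) = (q0, 0, R)  ⊢  00[q0]0100 (head at position 2)
Step 3: δ(q0, 0) = (q0, 1, R)  ⊢  001[q0]100 (head at position 3)
Step 4: δ(q0, 1) = (q0, 0, R)  ⊢  0010[q0]00 (head at position 4)
Step 5: δ(q0, 0) = (q0, 1, R)  ⊢  00101[q0]0 (head at position 5)
Step 6: δ(q0, 0) = (q0, 1, R)  ⊢  001011[q0]□ (head at position 6)
Step 7: δ(q0, □) = (q1, □, L)  ⊢  00101[q1]1□ (head at position 5)
Head position after 7 steps: 5

Final answer: Position 5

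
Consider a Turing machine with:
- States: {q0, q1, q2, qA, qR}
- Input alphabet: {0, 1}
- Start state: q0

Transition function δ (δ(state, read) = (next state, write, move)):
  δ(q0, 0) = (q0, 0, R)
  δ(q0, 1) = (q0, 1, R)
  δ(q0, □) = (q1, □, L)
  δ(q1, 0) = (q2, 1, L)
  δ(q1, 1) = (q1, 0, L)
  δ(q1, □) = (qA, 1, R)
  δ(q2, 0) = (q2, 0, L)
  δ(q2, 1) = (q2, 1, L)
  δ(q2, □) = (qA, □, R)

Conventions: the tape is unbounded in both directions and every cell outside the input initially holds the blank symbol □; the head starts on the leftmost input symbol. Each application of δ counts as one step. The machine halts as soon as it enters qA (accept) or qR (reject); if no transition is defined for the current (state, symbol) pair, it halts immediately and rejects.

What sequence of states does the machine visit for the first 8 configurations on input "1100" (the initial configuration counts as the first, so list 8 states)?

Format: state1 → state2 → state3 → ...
Step 0: [q0]1100 (head at position 0)
Step 1: δ(q0, 1) = (q0, 1, R)  ⊢  1[q0]100 (head at position 1)
Step 2: δ(q0, 1) = (q0, 1, R)  ⊢  11[q0]00 (head at position 2)
Step 3: δ(q0, 0) = (q0, 0, R)  ⊢  110[q0]0 (head at position 3)
Step 4: δ(q0, 0) = (q0, 0, R)  ⊢  1100[q0]□ (head at position 4)
Step 5: δ(q0, □) = (q1, □, L)  ⊢  110[q1]0□ (head at position 3)
Step 6: δ(q1, 0) = (q2, 1, L)  ⊢  11[q2]01□ (head at position 2)
Step 7: δ(q2, 0) = (q2, 0, L)  ⊢  1[q2]101□ (head at position 1)
Reading off the states of these 8 configurations: q0 → q0 → q0 → q0 → q0 → q1 → q2 → q2

Final answer: q0 → q0 → q0 → q0 → q0 → q1 → q2 → q2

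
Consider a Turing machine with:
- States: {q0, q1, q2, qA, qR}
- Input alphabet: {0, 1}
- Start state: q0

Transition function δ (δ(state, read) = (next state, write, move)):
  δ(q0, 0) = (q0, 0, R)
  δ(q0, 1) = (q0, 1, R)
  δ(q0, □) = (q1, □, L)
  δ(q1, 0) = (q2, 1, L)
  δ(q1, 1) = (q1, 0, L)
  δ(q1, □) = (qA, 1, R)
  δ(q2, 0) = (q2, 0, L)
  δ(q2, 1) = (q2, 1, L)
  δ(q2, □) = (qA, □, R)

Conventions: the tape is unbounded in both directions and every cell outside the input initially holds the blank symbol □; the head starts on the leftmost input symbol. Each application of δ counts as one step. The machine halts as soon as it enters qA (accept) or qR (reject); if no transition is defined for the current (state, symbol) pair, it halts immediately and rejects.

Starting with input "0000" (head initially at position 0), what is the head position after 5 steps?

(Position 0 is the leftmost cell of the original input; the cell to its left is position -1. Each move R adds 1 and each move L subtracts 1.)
Step 0: [q0]0000 (head at position 0)
Step 1: δ(q0, 0) = (q0, 0, R)  ⊢  0[q0]000 (head at position 1)
Step 2: δ(q0, 0) = (q0, 0, R)  ⊢  00[q0]00 (head at position 2)
Step 3: δ(q0, 0) = (q0, 0, R)  ⊢  000[q0]0 (head at position 3)
Step 4: δ(q0, 0) = (q0, 0, R)  ⊢  0000[q0]□ (head at position 4)
Step 5: δ(q0, □) = (q1, □, L)  ⊢  000[q1]0□ (head at position 3)
Head position after 5 steps: 3

Final answer: Position 3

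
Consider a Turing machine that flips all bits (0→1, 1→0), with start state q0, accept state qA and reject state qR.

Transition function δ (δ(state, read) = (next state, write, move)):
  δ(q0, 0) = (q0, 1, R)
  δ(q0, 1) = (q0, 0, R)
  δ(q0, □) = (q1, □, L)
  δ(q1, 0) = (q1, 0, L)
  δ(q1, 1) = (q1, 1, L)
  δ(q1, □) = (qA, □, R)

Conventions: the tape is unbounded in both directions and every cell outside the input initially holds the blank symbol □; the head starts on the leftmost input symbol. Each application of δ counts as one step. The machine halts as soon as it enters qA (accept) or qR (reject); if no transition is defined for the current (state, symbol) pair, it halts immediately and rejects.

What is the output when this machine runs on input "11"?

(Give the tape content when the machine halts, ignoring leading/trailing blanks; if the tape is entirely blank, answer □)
Step 0: [q0]11 (head at position 0)
Step 1: δ(q0, 1) = (q0, 0, R)  ⊢  0[q0]1 (head at position 1)
Step 2: δ(q0, 1) = (q0, 0, R)  ⊢  00[q0]□ (head at position 2)
Step 3: δ(q0, □) = (q1, □, L)  ⊢  0[q1]0□ (head at position 1)
Step 4: δ(q1, 0) = (q1, 0, L)  ⊢  [q1]00□ (head at position 0)
Step 5: δ(q1, 0) = (q1, 0, L)  ⊢  [q1]□00□ (head at position -1)
Step 6: δ(q1, □) = (qA, □, R)  ⊢  □[qA]00□ (head at position 0)
The machine is in qA, so it halts and accepts.
Tape content when halted (ignoring surrounding blanks): 00

Final answer: Output: 00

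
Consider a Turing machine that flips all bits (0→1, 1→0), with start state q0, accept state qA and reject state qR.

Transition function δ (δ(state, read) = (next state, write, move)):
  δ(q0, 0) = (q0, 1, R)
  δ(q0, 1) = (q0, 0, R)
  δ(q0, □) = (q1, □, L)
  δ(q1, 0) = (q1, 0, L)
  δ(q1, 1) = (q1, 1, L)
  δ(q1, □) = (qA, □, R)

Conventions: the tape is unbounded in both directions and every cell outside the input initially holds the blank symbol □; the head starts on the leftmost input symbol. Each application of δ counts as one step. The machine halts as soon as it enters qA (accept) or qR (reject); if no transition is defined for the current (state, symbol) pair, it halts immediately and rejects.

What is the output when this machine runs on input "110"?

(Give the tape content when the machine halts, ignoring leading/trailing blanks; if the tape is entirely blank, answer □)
Step 0: [q0]110 (head at position 0)
Step 1: δ(q0, 1) = (q0, 0, R)  ⊢  0[q0]10 (head at position 1)
Step 2: δ(q0, 1) = (q0, 0, R)  ⊢  00[q0]0 (head at position 2)
Step 3: δ(q0, 0) = (q0, 1, R)  ⊢  001[q0]□ (head at position 3)
Step 4: δ(q0, □) = (q1, □, L)  ⊢  00[q1]1□ (head at position 2)
Step 5: δ(q1, 1) = (q1, 1, L)  ⊢  0[q1]01□ (head at position 1)
Step 6: δ(q1, 0) = (q1, 0, L)  ⊢  [q1]001□ (head at position 0)
Step 7: δ(q1, 0) = (q1, 0, L)  ⊢  [q1]□001□ (head at position -1)
Step 8: δ(q1, □) = (qA, □, R)  ⊢  □[qA]001□ (head at position 0)
The machine is in qA, so it halts and accepts.
Tape content when halted (ignoring surrounding blanks): 001

Final answer: Output: 001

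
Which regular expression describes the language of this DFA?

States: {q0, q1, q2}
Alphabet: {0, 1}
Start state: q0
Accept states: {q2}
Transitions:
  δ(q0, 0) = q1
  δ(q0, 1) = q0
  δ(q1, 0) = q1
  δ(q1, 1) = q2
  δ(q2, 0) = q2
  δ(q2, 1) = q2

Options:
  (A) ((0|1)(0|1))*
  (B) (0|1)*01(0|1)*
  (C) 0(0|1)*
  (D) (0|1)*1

Testing sample strings against the DFA:
  '01' -> accepted
  '001' -> accepted
  '00010' -> accepted
  '10111' -> accepted
Checking each option for a counterexample:
  (A) ((0|1)(0|1))*: ε is rejected by the DFA but matches the regex → eliminated
  (B) (0|1)*01(0|1)*: agrees with the DFA on all strings of length ≤ 4
  (C) 0(0|1)*: '0' is rejected by the DFA but matches the regex → eliminated
  (D) (0|1)*1: '1' is rejected by the DFA but matches the regex → eliminated
Only (B) (0|1)*01(0|1)* is consistent with the DFA.

Final answer: (B) (0|1)*01(0|1)*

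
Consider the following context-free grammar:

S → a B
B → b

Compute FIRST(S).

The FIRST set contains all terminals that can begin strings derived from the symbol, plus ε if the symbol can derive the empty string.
S has the single production S → a B, whose right-hand side begins with the terminal a. So FIRST(S) = {a}.

Final answer: {a}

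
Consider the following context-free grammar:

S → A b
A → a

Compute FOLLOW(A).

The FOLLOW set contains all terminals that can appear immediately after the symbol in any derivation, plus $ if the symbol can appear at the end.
A occurs only in S → A b, where it is immediately followed by the terminal b. So FOLLOW(A) = {b}.

Final answer: {b}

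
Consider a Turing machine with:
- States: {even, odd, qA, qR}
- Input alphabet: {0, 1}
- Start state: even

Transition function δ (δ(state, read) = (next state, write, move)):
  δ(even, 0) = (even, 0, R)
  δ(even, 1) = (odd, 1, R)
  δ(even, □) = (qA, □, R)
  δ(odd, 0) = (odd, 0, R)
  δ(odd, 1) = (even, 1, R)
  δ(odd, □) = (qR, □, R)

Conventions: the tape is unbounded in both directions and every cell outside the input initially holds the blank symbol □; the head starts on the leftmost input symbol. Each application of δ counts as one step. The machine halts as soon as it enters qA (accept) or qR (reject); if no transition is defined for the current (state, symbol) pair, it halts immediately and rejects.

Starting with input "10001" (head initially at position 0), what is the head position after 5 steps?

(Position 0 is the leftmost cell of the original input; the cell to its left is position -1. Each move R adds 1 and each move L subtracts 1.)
Step 0: [even]10001 (head at position 0)
Step 1: δ(even, 1) = (odd, 1, R)  ⊢  1[odd]0001 (head at position 1)
Step 2: δ(odd, 0) = (odd, 0, R)  ⊢  10[odd]001 (head at position 2)
Step 3: δ(odd, 0) = (odd, 0, R)  ⊢  100[odd]01 (head at position 3)
Step 4: δ(odd, 0) = (odd, 0, R)  ⊢  1000[odd]1 (head at position 4)
Step 5: δ(odd, 1) = (even, 1, R)  ⊢  10001[even]□ (head at position 5)
Head position after 5 steps: 5

Final answer: Position 5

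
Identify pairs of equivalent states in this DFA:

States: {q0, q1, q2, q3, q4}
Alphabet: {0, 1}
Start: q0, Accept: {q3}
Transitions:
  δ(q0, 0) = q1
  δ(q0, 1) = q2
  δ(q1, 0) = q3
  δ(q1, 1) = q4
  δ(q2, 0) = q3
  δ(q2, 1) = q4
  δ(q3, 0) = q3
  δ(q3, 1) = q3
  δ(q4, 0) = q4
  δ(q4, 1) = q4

Using the table-filling algorithm:
Round 0 – mark pairs where exactly one state is accepting: (q0,q3), (q1,q3), (q2,q3), (q3,q4)
Round 1 – newly marked: (q0,q1) [on 0: q1 vs q3, already marked]; (q0,q2) [on 0: q1 vs q3, already marked]; (q1,q4) [on 0: q3 vs q4, already marked]; (q2,q4) [on 0: q3 vs q4, already marked]
Round 2 – newly marked: (q0,q4) [on 0: q1 vs q4, already marked]
No further pairs can be marked.
(q1, q2) unmarked: δ(q1,0)=q3, δ(q2,0)=q3; δ(q1,1)=q4, δ(q2,1)=q4 → equivalent
Equivalent pairs: (q1, q2)

Final answer: Equivalent pairs: (q1, q2)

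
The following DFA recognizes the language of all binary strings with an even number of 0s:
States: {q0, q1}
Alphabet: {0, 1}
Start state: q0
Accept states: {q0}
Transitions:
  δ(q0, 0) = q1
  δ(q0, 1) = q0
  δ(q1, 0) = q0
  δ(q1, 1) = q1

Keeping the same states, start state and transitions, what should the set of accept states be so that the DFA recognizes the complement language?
The DFA is complete (every state has a transition on every symbol), so the complement
is recognized by the same DFA with accepting and non-accepting states swapped.
Original accept states: {q0}
Complement accept states = All states - Original accept states
= {q0, q1} - {q0}
= {q1}
Complement language: strings with an ODD number of 0s

Final answer: {q1}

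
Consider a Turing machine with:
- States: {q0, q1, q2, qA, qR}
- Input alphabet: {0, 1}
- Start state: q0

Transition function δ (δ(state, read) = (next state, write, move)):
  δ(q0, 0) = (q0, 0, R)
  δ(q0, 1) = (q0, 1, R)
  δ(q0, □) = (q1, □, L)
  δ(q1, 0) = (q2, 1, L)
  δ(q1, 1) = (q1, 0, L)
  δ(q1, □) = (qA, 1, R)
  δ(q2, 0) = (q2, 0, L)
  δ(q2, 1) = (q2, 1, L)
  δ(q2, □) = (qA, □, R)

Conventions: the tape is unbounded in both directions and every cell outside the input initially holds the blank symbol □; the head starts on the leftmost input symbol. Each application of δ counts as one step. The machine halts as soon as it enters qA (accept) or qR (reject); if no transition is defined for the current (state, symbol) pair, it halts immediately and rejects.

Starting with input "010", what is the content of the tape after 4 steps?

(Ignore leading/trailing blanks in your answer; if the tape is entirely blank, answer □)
Step 0: [q0]010 (head at position 0)
Step 1: δ(q0, 0) = (q0, 0, R)  ⊢  0[q0]10 (head at position 1)
Step 2: δ(q0, 1) = (q0, 1, R)  ⊢  01[q0]0 (head at position 2)
Step 3: δ(q0, 0) = (q0, 0, R)  ⊢  010[q0]□ (head at position 3)
Step 4: δ(q0, □) = (q1, □, L)  ⊢  01[q1]0□ (head at position 2)
Tape after 4 steps (ignoring surrounding blanks): 010

Final answer: Tape: 010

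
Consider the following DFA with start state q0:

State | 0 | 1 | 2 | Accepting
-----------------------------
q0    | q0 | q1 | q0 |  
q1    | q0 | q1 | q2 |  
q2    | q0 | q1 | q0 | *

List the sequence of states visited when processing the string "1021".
q0 → q1 → q0 → q0 → q1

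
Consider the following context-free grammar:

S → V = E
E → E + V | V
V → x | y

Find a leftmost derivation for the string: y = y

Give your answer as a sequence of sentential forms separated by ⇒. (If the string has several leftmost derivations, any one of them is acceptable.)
Start with S.
Step 1: the leftmost non-terminal is S; apply S → V = E:  V = E
Step 2: the leftmost non-terminal is V; apply V → y:  y = E
Step 3: the leftmost non-terminal is E; apply E → V:  y = V
Step 4: the leftmost non-terminal is V; apply V → y:  y = y

Final answer: S ⇒ V = E ⇒ y = E ⇒ y = V ⇒ y = y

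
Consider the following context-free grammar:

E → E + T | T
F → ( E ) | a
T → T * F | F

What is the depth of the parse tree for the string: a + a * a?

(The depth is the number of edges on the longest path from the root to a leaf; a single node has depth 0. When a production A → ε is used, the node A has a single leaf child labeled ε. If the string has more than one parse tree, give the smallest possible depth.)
The grammar is unambiguous; the parse tree of a + a * a is:
E → E + T at the root (depth 0).
  Left E (depth 1) → T (2) → F (3) → a (4).
  Right T (depth 1) → T * F; that T (2) → F (3) → a (4); F (2) → a (3).
The longest root-to-leaf paths have 4 edges.
Depth = 4.

Final answer: 4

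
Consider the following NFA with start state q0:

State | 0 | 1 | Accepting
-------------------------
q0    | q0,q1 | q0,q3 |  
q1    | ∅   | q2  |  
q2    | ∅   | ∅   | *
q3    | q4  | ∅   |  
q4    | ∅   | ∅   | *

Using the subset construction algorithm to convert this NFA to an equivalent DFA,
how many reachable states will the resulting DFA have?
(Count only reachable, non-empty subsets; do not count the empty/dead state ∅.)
Start subset: {q0}
{q0}: on 0 → {q0, q1}, on 1 → {q0, q3}
{q0, q1}: on 0 → {q0, q1}, on 1 → {q0, q2, q3}
{q0, q3}: on 0 → {q0, q1, q4}, on 1 → {q0, q3}
{q0, q2, q3}: on 0 → {q0, q1, q4}, on 1 → {q0, q3}
{q0, q1, q4}: on 0 → {q0, q1}, on 1 → {q0, q2, q3}
Reachable non-empty subsets: {q0}, {q0, q1}, {q0, q3}, {q0, q2, q3}, {q0, q1, q4} — 5 in total.

Final answer: 5 states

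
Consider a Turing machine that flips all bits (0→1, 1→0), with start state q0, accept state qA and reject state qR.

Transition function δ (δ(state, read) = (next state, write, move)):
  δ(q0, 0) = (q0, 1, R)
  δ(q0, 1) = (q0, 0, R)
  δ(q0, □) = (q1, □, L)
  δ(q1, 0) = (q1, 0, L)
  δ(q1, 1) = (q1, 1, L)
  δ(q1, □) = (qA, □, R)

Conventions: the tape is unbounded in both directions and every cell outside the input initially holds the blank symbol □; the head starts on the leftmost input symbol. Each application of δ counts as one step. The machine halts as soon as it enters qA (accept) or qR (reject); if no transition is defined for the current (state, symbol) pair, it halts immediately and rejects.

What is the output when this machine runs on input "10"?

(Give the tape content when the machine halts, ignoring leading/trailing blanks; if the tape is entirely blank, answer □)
Step 0: [q0]10 (head at position 0)
Step 1: δ(q0, 1) = (q0, 0, R)  ⊢  0[q0]0 (head at position 1)
Step 2: δ(q0, 0) = (q0, 1, R)  ⊢  01[q0]□ (head at position 2)
Step 3: δ(q0, □) = (q1, □, L)  ⊢  0[q1]1□ (head at position 1)
Step 4: δ(q1, 1) = (q1, 1, L)  ⊢  [q1]01□ (head at position 0)
Step 5: δ(q1, 0) = (q1, 0, L)  ⊢  [q1]□01□ (head at position -1)
Step 6: δ(q1, □) = (qA, □, R)  ⊢  □[qA]01□ (head at position 0)
The machine is in qA, so it halts and accepts.
Tape content when halted (ignoring surrounding blanks): 01

Final answer: Output: 01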